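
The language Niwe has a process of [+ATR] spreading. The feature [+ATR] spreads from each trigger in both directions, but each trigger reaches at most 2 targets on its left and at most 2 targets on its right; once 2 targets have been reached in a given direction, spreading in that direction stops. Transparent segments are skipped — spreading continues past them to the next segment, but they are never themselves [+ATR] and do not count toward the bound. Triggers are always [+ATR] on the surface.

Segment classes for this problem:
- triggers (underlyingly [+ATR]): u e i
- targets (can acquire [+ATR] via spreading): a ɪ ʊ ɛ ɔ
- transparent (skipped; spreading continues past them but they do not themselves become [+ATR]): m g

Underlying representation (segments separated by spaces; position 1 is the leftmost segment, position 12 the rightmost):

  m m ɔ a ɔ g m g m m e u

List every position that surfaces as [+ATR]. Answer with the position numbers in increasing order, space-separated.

4 5 11 12

From /e/ at 11 rightward: 12 /u/ is itself a trigger — this domain ends here.
From /e/ at 11 leftward: 10 /m/ transparent; 9 /m/ transparent; 8 /g/ transparent; 7 /m/ transparent; 6 /g/ transparent; 5 /ɔ/ → [+ATR]; 4 /a/ → [+ATR]; bound reached.
From /u/ at 12 rightward: word edge.
From /u/ at 12 leftward: 11 /e/ is itself a trigger — this domain ends here.
Target with no active source: position 3 stays [-ATR].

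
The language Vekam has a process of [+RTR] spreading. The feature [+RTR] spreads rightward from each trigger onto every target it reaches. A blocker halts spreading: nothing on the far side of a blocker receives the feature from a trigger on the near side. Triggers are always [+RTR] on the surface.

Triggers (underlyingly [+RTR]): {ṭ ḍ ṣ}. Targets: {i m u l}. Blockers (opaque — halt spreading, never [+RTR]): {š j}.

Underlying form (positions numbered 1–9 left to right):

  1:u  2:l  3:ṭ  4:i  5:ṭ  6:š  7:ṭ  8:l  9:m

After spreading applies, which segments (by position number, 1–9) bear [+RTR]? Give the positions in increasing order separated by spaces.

From /ṭ/ at 3 rightward: 4 /i/ → [+RTR]; 5 /ṭ/ is itself a trigger — this domain ends here.
From /ṭ/ at 5 rightward: 6 /š/ blocks.
From /ṭ/ at 7 rightward: 8 /l/ → [+RTR]; 9 /m/ → [+RTR]; word edge.
Targets with no active source: positions 1 2 stay [-emphatic].

3 4 5 7 8 9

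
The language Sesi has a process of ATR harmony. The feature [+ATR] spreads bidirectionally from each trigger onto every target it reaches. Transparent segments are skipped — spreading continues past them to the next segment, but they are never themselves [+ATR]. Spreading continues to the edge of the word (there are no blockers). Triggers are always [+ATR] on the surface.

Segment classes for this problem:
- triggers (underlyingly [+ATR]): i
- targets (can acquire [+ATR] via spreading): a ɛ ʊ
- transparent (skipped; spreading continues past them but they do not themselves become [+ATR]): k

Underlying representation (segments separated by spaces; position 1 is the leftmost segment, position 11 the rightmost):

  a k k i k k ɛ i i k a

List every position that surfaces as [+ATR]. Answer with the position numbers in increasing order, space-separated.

From /i/ at 4 rightward: 5 /k/ transparent; 6 /k/ transparent; 7 /ɛ/ → [+ATR]; 8 /i/ is itself a trigger — this domain ends here.
From /i/ at 4 leftward: 3 /k/ transparent; 2 /k/ transparent; 1 /a/ → [+ATR]; word edge.
From /i/ at 8 rightward: 9 /i/ is itself a trigger — this domain ends here.
From /i/ at 8 leftward: 7 /ɛ/ → [+ATR]; 6 /k/ transparent; 5 /k/ transparent; 4 /i/ is itself a trigger — this domain ends here.
From /i/ at 9 rightward: 10 /k/ transparent; 11 /a/ → [+ATR]; word edge.
From /i/ at 9 leftward: 8 /i/ is itself a trigger — this domain ends here.

1 4 7 8 9 11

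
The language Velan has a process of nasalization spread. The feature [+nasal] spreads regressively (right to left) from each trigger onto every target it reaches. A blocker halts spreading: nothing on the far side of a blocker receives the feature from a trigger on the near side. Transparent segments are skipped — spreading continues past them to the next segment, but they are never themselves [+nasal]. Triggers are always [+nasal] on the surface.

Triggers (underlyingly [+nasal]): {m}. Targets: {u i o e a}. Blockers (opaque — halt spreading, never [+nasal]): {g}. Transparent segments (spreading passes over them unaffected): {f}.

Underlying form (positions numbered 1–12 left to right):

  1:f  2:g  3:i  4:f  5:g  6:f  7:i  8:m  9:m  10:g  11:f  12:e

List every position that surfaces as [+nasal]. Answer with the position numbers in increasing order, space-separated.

7 8 9

From /m/ at 8 leftward: 7 /i/ → [+nasal]; 6 /f/ transparent; 5 /g/ blocks.
From /m/ at 9 leftward: 8 /m/ is itself a trigger — this domain ends here.
Targets with no active source: positions 3 12 stay [-nasal].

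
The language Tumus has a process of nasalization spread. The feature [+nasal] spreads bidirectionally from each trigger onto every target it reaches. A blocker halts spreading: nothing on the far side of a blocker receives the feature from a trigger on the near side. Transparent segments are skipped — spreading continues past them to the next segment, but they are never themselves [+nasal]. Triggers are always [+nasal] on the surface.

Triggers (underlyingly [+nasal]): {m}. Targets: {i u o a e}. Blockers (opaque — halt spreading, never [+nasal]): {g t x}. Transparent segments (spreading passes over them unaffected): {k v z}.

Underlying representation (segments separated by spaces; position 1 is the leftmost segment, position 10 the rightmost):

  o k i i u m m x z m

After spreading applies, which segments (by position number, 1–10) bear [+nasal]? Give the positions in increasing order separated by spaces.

1 3 4 5 6 7 10

From /m/ at 6 rightward: 7 /m/ is itself a trigger — this domain ends here.
From /m/ at 6 leftward: 5 /u/ → [+nasal]; 4 /i/ → [+nasal]; 3 /i/ → [+nasal]; 2 /k/ transparent; 1 /o/ → [+nasal]; word edge.
From /m/ at 7 rightward: 8 /x/ blocks.
From /m/ at 7 leftward: 6 /m/ is itself a trigger — this domain ends here.
From /m/ at 10 rightward: word edge.
From /m/ at 10 leftward: 9 /z/ transparent; 8 /x/ blocks.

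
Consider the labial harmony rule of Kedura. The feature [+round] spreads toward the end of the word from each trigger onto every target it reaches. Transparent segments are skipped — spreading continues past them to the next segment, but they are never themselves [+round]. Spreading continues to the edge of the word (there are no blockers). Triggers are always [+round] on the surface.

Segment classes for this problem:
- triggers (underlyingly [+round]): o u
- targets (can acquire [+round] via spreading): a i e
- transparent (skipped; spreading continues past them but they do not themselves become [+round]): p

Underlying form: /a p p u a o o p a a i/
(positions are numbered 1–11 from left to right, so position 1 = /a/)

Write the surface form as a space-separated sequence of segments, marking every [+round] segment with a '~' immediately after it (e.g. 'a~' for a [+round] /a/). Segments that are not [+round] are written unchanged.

a p p u~ a~ o~ o~ p a~ a~ i~

From /u/ at 4 rightward: 5 /a/ → [+round]; 6 /o/ is itself a trigger — this domain ends here.
From /o/ at 6 rightward: 7 /o/ is itself a trigger — this domain ends here.
From /o/ at 7 rightward: 8 /p/ transparent; 9 /a/ → [+round]; 10 /a/ → [+round]; 11 /i/ → [+round]; word edge.
Target with no active source: position 1 stays [-round].
[+round] positions on the surface: 4 5 6 7 9 10 11.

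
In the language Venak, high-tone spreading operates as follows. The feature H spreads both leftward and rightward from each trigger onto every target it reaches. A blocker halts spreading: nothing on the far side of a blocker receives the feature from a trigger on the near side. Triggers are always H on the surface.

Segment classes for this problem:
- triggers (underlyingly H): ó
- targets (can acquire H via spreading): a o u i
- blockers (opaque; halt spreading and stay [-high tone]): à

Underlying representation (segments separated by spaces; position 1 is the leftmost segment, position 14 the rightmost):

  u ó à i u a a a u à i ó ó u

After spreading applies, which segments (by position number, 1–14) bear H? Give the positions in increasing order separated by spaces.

1 2 11 12 13 14

From /ó/ at 2 rightward: 3 /à/ blocks.
From /ó/ at 2 leftward: 1 /u/ → H; word edge.
From /ó/ at 12 rightward: 13 /ó/ is itself a trigger — this domain ends here.
From /ó/ at 12 leftward: 11 /i/ → H; 10 /à/ blocks.
From /ó/ at 13 rightward: 14 /u/ → H; word edge.
From /ó/ at 13 leftward: 12 /ó/ is itself a trigger — this domain ends here.
Targets with no active source: positions 4 5 6 7 8 9 stay [-high tone].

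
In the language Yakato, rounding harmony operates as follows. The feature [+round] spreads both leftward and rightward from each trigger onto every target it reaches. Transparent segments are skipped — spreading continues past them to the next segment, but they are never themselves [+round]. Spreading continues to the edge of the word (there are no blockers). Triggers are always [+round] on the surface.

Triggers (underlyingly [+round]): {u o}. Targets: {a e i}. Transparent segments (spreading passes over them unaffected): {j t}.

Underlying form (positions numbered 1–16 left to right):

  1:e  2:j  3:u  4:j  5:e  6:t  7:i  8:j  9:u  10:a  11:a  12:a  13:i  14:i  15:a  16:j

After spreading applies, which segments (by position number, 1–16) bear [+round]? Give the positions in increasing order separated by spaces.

From /u/ at 3 rightward: 4 /j/ transparent; 5 /e/ → [+round]; 6 /t/ transparent; 7 /i/ → [+round]; 8 /j/ transparent; 9 /u/ is itself a trigger — this domain ends here.
From /u/ at 3 leftward: 2 /j/ transparent; 1 /e/ → [+round]; word edge.
From /u/ at 9 rightward: 10 /a/ → [+round]; 11 /a/ → [+round]; 12 /a/ → [+round]; 13 /i/ → [+round]; 14 /i/ → [+round]; 15 /a/ → [+round]; 16 /j/ transparent; word edge.
From /u/ at 9 leftward: 8 /j/ transparent; 7 /i/ → [+round]; 6 /t/ transparent; 5 /e/ → [+round]; 4 /j/ transparent; 3 /u/ is itself a trigger — this domain ends here.

1 3 5 7 9 10 11 12 13 14 15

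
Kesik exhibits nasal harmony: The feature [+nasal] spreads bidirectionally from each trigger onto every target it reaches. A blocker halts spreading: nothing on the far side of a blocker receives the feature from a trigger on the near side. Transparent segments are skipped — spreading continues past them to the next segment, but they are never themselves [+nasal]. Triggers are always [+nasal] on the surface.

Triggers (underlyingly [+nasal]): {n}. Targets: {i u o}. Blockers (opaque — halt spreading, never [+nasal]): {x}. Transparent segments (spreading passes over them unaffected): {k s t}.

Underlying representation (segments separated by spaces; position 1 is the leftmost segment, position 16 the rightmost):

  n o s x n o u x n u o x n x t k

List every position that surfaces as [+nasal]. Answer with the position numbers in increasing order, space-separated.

1 2 5 6 7 9 10 11 13

From /n/ at 1 rightward: 2 /o/ → [+nasal]; 3 /s/ transparent; 4 /x/ blocks.
From /n/ at 1 leftward: word edge.
From /n/ at 5 rightward: 6 /o/ → [+nasal]; 7 /u/ → [+nasal]; 8 /x/ blocks.
From /n/ at 5 leftward: 4 /x/ blocks.
From /n/ at 9 rightward: 10 /u/ → [+nasal]; 11 /o/ → [+nasal]; 12 /x/ blocks.
From /n/ at 9 leftward: 8 /x/ blocks.
From /n/ at 13 rightward: 14 /x/ blocks.
From /n/ at 13 leftward: 12 /x/ blocks.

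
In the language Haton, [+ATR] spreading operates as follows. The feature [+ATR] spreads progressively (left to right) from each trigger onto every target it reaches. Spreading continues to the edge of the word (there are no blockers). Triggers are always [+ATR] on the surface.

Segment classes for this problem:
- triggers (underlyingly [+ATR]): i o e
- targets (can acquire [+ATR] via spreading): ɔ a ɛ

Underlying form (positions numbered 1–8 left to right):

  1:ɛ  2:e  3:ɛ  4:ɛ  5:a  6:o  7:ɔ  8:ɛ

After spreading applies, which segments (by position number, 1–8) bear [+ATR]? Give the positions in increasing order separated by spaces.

From /e/ at 2 rightward: 3 /ɛ/ → [+ATR]; 4 /ɛ/ → [+ATR]; 5 /a/ → [+ATR]; 6 /o/ is itself a trigger — this domain ends here.
From /o/ at 6 rightward: 7 /ɔ/ → [+ATR]; 8 /ɛ/ → [+ATR]; word edge.
Target with no active source: position 1 stays [-ATR].

2 3 4 5 6 7 8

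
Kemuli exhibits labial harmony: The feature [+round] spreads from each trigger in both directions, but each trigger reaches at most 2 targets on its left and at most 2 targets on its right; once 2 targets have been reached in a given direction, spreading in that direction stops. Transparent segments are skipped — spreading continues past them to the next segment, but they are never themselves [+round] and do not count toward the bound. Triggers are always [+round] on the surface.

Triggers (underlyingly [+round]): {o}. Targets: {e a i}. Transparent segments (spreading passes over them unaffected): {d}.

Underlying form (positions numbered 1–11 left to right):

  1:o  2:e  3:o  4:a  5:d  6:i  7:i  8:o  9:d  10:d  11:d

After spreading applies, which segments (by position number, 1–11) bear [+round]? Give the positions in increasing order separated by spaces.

1 2 3 4 6 7 8

From /o/ at 1 rightward: 2 /e/ → [+round]; 3 /o/ is itself a trigger — this domain ends here.
From /o/ at 1 leftward: word edge.
From /o/ at 3 rightward: 4 /a/ → [+round]; 5 /d/ transparent; 6 /i/ → [+round]; bound reached.
From /o/ at 3 leftward: 2 /e/ → [+round]; 1 /o/ is itself a trigger — this domain ends here.
From /o/ at 8 rightward: 9 /d/ transparent; 10 /d/ transparent; 11 /d/ transparent; word edge.
From /o/ at 8 leftward: 7 /i/ → [+round]; 6 /i/ → [+round]; bound reached.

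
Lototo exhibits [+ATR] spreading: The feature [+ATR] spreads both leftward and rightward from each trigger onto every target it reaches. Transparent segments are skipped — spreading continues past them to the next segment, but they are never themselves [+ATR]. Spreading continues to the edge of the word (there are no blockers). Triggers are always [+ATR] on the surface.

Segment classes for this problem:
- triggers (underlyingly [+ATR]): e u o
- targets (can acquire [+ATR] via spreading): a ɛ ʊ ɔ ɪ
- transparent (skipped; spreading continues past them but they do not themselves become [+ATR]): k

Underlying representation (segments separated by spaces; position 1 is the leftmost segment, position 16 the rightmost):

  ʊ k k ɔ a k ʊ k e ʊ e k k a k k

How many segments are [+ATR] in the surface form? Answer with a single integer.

From /e/ at 9 rightward: 10 /ʊ/ → [+ATR]; 11 /e/ is itself a trigger — this domain ends here.
From /e/ at 9 leftward: 8 /k/ transparent; 7 /ʊ/ → [+ATR]; 6 /k/ transparent; 5 /a/ → [+ATR]; 4 /ɔ/ → [+ATR]; 3 /k/ transparent; 2 /k/ transparent; 1 /ʊ/ → [+ATR]; word edge.
From /e/ at 11 rightward: 12 /k/ transparent; 13 /k/ transparent; 14 /a/ → [+ATR]; 15 /k/ transparent; 16 /k/ transparent; word edge.
From /e/ at 11 leftward: 10 /ʊ/ → [+ATR]; 9 /e/ is itself a trigger — this domain ends here.
[+ATR] positions on the surface: 1 4 5 7 9 10 11 14.

8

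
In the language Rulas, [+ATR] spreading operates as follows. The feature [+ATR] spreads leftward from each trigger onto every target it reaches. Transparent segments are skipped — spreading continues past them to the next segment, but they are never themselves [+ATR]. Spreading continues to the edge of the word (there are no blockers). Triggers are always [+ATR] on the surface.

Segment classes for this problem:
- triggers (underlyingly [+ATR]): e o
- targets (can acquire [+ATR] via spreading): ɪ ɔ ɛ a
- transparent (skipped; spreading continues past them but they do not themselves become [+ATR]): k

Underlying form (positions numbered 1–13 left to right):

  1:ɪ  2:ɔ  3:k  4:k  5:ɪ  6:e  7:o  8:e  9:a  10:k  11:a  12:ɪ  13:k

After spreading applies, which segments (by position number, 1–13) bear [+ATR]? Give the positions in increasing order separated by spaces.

1 2 5 6 7 8

From /e/ at 6 leftward: 5 /ɪ/ → [+ATR]; 4 /k/ transparent; 3 /k/ transparent; 2 /ɔ/ → [+ATR]; 1 /ɪ/ → [+ATR]; word edge.
From /o/ at 7 leftward: 6 /e/ is itself a trigger — this domain ends here.
From /e/ at 8 leftward: 7 /o/ is itself a trigger — this domain ends here.
Targets with no active source: positions 9 11 12 stay [-ATR].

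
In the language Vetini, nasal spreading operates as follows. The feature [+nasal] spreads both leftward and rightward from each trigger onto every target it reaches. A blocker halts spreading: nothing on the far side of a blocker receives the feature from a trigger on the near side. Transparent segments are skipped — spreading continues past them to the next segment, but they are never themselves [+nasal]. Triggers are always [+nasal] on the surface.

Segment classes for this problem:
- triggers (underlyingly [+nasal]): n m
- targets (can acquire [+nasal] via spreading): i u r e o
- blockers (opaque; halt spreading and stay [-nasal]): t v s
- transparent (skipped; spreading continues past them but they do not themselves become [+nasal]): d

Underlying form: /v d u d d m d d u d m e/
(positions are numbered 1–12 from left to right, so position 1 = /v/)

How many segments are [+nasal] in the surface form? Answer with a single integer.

5

From /m/ at 6 rightward: 7 /d/ transparent; 8 /d/ transparent; 9 /u/ → [+nasal]; 10 /d/ transparent; 11 /m/ is itself a trigger — this domain ends here.
From /m/ at 6 leftward: 5 /d/ transparent; 4 /d/ transparent; 3 /u/ → [+nasal]; 2 /d/ transparent; 1 /v/ blocks.
From /m/ at 11 rightward: 12 /e/ → [+nasal]; word edge.
From /m/ at 11 leftward: 10 /d/ transparent; 9 /u/ → [+nasal]; 8 /d/ transparent; 7 /d/ transparent; 6 /m/ is itself a trigger — this domain ends here.
[+nasal] positions on the surface: 3 6 9 11 12.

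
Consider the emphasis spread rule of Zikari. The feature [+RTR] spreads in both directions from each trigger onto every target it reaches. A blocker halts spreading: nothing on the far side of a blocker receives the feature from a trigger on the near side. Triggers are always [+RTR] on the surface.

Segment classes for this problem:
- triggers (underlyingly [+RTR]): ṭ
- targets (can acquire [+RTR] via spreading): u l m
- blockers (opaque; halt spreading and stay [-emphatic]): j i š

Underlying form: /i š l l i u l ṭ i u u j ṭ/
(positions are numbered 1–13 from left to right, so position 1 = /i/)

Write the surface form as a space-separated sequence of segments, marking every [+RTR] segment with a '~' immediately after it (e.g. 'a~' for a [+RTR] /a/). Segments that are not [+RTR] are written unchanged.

i š l l i u~ l~ ṭ~ i u u j ṭ~

From /ṭ/ at 8 rightward: 9 /i/ blocks.
From /ṭ/ at 8 leftward: 7 /l/ → [+RTR]; 6 /u/ → [+RTR]; 5 /i/ blocks.
From /ṭ/ at 13 rightward: word edge.
From /ṭ/ at 13 leftward: 12 /j/ blocks.
Targets with no active source: positions 3 4 10 11 stay [-emphatic].
[+RTR] positions on the surface: 6 7 8 13.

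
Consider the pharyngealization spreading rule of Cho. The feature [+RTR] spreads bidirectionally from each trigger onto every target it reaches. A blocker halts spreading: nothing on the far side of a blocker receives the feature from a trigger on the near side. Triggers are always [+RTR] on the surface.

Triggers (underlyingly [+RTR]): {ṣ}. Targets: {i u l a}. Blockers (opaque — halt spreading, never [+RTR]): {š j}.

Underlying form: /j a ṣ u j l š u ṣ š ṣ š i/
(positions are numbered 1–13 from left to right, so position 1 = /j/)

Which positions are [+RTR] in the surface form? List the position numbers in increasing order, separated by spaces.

2 3 4 8 9 11

From /ṣ/ at 3 rightward: 4 /u/ → [+RTR]; 5 /j/ blocks.
From /ṣ/ at 3 leftward: 2 /a/ → [+RTR]; 1 /j/ blocks.
From /ṣ/ at 9 rightward: 10 /š/ blocks.
From /ṣ/ at 9 leftward: 8 /u/ → [+RTR]; 7 /š/ blocks.
From /ṣ/ at 11 rightward: 12 /š/ blocks.
From /ṣ/ at 11 leftward: 10 /š/ blocks.
Targets with no active source: positions 6 13 stay [-emphatic].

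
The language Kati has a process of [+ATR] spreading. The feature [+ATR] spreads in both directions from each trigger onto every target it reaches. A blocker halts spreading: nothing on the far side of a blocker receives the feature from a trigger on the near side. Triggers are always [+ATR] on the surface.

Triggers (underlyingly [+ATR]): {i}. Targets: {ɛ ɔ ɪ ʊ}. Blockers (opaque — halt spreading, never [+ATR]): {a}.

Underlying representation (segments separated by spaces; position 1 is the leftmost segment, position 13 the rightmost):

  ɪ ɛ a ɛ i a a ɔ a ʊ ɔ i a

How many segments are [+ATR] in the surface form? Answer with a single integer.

From /i/ at 5 rightward: 6 /a/ blocks.
From /i/ at 5 leftward: 4 /ɛ/ → [+ATR]; 3 /a/ blocks.
From /i/ at 12 rightward: 13 /a/ blocks.
From /i/ at 12 leftward: 11 /ɔ/ → [+ATR]; 10 /ʊ/ → [+ATR]; 9 /a/ blocks.
Targets with no active source: positions 1 2 8 stay [-ATR].
[+ATR] positions on the surface: 4 5 10 11 12.

5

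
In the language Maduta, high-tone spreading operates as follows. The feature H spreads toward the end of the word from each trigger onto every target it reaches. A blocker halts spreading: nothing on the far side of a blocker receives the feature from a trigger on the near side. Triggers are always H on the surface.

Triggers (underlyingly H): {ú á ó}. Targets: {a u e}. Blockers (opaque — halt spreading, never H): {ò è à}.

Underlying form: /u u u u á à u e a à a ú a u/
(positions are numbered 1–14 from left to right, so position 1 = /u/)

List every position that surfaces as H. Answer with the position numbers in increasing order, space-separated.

5 12 13 14

From /á/ at 5 rightward: 6 /à/ blocks.
From /ú/ at 12 rightward: 13 /a/ → H; 14 /u/ → H; word edge.
Targets with no active source: positions 1 2 3 4 7 8 9 11 stay [-high tone].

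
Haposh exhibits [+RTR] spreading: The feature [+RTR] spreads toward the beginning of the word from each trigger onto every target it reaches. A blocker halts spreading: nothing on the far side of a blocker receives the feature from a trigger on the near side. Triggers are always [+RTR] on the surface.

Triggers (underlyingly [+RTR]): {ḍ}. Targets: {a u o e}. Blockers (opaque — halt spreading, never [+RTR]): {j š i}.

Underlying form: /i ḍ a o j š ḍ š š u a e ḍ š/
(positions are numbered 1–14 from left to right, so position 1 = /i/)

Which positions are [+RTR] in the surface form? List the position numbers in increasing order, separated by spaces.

From /ḍ/ at 2 leftward: 1 /i/ blocks.
From /ḍ/ at 7 leftward: 6 /š/ blocks.
From /ḍ/ at 13 leftward: 12 /e/ → [+RTR]; 11 /a/ → [+RTR]; 10 /u/ → [+RTR]; 9 /š/ blocks.
Targets with no active source: positions 3 4 stay [-emphatic].

2 7 10 11 12 13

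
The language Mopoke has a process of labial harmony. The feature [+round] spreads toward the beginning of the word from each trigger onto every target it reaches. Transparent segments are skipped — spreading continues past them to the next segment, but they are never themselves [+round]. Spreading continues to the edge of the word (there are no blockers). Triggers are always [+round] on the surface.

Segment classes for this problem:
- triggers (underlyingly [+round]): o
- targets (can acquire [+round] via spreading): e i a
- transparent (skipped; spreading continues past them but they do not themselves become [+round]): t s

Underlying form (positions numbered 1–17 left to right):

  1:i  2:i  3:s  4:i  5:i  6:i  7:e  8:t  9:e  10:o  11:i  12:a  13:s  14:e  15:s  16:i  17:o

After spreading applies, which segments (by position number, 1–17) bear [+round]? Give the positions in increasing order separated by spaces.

1 2 4 5 6 7 9 10 11 12 14 16 17

From /o/ at 10 leftward: 9 /e/ → [+round]; 8 /t/ transparent; 7 /e/ → [+round]; 6 /i/ → [+round]; 5 /i/ → [+round]; 4 /i/ → [+round]; 3 /s/ transparent; 2 /i/ → [+round]; 1 /i/ → [+round]; word edge.
From /o/ at 17 leftward: 16 /i/ → [+round]; 15 /s/ transparent; 14 /e/ → [+round]; 13 /s/ transparent; 12 /a/ → [+round]; 11 /i/ → [+round]; 10 /o/ is itself a trigger — this domain ends here.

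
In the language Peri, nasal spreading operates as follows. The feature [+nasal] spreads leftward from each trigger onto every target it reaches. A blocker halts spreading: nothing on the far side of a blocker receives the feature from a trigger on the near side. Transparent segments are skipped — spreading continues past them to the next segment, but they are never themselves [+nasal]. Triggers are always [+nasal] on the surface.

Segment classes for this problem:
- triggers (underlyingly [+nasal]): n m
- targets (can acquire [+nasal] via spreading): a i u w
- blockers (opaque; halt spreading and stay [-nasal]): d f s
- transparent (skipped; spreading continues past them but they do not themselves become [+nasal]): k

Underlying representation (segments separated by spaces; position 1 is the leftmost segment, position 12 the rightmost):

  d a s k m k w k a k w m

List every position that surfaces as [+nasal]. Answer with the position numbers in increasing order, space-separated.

From /m/ at 5 leftward: 4 /k/ transparent; 3 /s/ blocks.
From /m/ at 12 leftward: 11 /w/ → [+nasal]; 10 /k/ transparent; 9 /a/ → [+nasal]; 8 /k/ transparent; 7 /w/ → [+nasal]; 6 /k/ transparent; 5 /m/ is itself a trigger — this domain ends here.
Target with no active source: position 2 stays [-nasal].

5 7 9 11 12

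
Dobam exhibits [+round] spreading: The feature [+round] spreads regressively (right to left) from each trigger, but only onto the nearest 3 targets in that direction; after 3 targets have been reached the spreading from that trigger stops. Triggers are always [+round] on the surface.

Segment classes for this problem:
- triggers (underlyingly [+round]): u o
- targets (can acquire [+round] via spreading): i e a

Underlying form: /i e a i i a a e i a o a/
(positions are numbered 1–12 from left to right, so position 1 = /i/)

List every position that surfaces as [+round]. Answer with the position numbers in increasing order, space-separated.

From /o/ at 11 leftward: 10 /a/ → [+round]; 9 /i/ → [+round]; 8 /e/ → [+round]; bound reached.
Targets with no active source: positions 1 2 3 4 5 6 7 12 stay [-round].

8 9 10 11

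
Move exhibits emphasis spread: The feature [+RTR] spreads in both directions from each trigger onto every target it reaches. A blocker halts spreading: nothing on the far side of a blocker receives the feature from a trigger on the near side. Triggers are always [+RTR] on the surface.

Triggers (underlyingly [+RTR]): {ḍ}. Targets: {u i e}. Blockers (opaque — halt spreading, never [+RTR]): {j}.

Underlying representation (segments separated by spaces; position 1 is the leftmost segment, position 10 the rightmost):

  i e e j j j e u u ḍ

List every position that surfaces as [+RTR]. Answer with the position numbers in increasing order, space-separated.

7 8 9 10

From /ḍ/ at 10 rightward: word edge.
From /ḍ/ at 10 leftward: 9 /u/ → [+RTR]; 8 /u/ → [+RTR]; 7 /e/ → [+RTR]; 6 /j/ blocks.
Targets with no active source: positions 1 2 3 stay [-emphatic].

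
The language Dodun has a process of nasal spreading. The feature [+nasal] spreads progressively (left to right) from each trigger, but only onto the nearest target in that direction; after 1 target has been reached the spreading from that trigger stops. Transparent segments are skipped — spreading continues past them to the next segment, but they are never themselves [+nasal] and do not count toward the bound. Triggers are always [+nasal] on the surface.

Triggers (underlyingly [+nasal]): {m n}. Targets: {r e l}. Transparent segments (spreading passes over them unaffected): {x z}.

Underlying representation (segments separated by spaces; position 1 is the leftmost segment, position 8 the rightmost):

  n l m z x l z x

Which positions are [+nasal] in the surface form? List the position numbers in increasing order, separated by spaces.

1 2 3 6

From /n/ at 1 rightward: 2 /l/ → [+nasal]; bound reached.
From /m/ at 3 rightward: 4 /z/ transparent; 5 /x/ transparent; 6 /l/ → [+nasal]; bound reached.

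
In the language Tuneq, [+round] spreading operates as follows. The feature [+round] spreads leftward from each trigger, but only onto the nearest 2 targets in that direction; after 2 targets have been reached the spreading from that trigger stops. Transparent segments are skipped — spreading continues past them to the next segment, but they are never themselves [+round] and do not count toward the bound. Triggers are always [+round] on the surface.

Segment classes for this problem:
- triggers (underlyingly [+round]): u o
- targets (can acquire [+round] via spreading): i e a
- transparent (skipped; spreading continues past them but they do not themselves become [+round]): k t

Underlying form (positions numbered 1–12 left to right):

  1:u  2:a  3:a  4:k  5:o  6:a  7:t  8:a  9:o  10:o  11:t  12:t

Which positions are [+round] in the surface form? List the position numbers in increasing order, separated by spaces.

1 2 3 5 6 8 9 10

From /u/ at 1 leftward: word edge.
From /o/ at 5 leftward: 4 /k/ transparent; 3 /a/ → [+round]; 2 /a/ → [+round]; bound reached.
From /o/ at 9 leftward: 8 /a/ → [+round]; 7 /t/ transparent; 6 /a/ → [+round]; bound reached.
From /o/ at 10 leftward: 9 /o/ is itself a trigger — this domain ends here.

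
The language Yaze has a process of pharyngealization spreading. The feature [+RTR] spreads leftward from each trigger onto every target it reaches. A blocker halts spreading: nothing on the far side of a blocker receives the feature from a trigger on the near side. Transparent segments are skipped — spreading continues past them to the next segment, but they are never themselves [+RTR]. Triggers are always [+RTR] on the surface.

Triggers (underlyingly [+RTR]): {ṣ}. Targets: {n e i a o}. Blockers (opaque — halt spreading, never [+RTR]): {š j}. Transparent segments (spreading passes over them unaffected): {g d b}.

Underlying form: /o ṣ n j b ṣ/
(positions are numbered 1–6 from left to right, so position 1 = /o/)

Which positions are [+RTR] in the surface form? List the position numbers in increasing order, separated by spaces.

From /ṣ/ at 2 leftward: 1 /o/ → [+RTR]; word edge.
From /ṣ/ at 6 leftward: 5 /b/ transparent; 4 /j/ blocks.
Target with no active source: position 3 stays [-emphatic].

1 2 6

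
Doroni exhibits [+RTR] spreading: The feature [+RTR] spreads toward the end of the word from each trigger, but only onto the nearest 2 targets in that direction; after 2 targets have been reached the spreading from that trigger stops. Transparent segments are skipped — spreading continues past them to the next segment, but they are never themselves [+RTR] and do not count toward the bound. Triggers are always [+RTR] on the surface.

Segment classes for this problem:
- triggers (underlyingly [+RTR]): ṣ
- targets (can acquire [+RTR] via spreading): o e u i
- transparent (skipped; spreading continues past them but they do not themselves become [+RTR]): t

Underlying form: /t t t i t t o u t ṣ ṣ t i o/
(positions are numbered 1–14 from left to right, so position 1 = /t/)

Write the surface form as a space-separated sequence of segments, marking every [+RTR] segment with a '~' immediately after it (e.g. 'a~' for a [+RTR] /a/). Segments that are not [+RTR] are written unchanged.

From /ṣ/ at 10 rightward: 11 /ṣ/ is itself a trigger — this domain ends here.
From /ṣ/ at 11 rightward: 12 /t/ transparent; 13 /i/ → [+RTR]; 14 /o/ → [+RTR]; bound reached.
Targets with no active source: positions 4 7 8 stay [-emphatic].
[+RTR] positions on the surface: 10 11 13 14.

t t t i t t o u t ṣ~ ṣ~ t i~ o~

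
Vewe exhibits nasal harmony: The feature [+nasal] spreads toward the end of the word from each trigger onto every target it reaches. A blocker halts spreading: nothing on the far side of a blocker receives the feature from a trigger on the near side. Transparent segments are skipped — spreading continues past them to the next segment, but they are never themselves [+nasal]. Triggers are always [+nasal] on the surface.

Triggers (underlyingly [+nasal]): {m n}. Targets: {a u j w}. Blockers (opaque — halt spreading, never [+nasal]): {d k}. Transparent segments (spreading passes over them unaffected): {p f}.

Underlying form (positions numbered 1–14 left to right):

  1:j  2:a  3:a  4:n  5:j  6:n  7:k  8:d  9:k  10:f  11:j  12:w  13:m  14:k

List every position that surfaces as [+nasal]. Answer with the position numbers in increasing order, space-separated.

From /n/ at 4 rightward: 5 /j/ → [+nasal]; 6 /n/ is itself a trigger — this domain ends here.
From /n/ at 6 rightward: 7 /k/ blocks.
From /m/ at 13 rightward: 14 /k/ blocks.
Targets with no active source: positions 1 2 3 11 12 stay [-nasal].

4 5 6 13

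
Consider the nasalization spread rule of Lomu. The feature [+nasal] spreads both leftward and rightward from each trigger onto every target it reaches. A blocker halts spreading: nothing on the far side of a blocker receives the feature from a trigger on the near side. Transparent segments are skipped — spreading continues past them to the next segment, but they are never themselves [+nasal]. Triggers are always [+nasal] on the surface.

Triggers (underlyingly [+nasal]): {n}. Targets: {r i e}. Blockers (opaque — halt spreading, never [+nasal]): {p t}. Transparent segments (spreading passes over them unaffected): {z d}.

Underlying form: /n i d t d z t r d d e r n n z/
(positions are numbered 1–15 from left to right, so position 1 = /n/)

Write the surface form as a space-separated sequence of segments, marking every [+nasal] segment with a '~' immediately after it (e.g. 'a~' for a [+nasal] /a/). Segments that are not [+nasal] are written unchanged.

n~ i~ d t d z t r~ d d e~ r~ n~ n~ z

From /n/ at 1 rightward: 2 /i/ → [+nasal]; 3 /d/ transparent; 4 /t/ blocks.
From /n/ at 1 leftward: word edge.
From /n/ at 13 rightward: 14 /n/ is itself a trigger — this domain ends here.
From /n/ at 13 leftward: 12 /r/ → [+nasal]; 11 /e/ → [+nasal]; 10 /d/ transparent; 9 /d/ transparent; 8 /r/ → [+nasal]; 7 /t/ blocks.
From /n/ at 14 rightward: 15 /z/ transparent; word edge.
From /n/ at 14 leftward: 13 /n/ is itself a trigger — this domain ends here.
[+nasal] positions on the surface: 1 2 8 11 12 13 14.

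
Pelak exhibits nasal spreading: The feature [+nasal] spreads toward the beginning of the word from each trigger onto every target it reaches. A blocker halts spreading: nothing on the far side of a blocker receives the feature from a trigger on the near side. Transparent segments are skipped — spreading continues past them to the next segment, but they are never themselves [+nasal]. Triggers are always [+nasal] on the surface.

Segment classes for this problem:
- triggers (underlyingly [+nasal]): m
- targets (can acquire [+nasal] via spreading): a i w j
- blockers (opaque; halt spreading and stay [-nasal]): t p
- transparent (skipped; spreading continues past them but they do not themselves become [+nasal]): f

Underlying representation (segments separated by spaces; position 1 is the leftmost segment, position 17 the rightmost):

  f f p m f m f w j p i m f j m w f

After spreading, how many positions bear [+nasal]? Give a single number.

6

From /m/ at 4 leftward: 3 /p/ blocks.
From /m/ at 6 leftward: 5 /f/ transparent; 4 /m/ is itself a trigger — this domain ends here.
From /m/ at 12 leftward: 11 /i/ → [+nasal]; 10 /p/ blocks.
From /m/ at 15 leftward: 14 /j/ → [+nasal]; 13 /f/ transparent; 12 /m/ is itself a trigger — this domain ends here.
Targets with no active source: positions 8 9 16 stay [-nasal].
[+nasal] positions on the surface: 4 6 11 12 14 15.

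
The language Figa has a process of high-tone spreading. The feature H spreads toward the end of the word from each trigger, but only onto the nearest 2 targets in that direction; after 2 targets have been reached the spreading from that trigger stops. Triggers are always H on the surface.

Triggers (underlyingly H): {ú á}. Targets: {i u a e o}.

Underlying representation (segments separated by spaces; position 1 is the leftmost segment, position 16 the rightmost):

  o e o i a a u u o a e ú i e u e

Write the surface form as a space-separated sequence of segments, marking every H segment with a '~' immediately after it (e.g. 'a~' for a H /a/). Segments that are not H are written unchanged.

From /ú/ at 12 rightward: 13 /i/ → H; 14 /e/ → H; bound reached.
Targets with no active source: positions 1 2 3 4 5 6 7 8 9 10 11 15 16 stay [-high tone].
H positions on the surface: 12 13 14.

o e o i a a u u o a e ú~ i~ e~ u e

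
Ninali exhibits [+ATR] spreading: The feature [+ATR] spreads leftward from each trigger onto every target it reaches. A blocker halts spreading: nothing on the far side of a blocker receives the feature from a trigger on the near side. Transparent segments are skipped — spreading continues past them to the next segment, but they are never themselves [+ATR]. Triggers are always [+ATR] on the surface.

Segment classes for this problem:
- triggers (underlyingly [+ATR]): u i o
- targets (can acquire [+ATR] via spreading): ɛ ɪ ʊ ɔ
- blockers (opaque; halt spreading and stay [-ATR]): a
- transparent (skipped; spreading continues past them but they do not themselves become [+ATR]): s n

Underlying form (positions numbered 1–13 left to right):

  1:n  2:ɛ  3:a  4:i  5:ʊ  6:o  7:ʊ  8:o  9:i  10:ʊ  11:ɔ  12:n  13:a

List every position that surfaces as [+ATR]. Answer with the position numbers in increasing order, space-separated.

From /i/ at 4 leftward: 3 /a/ blocks.
From /o/ at 6 leftward: 5 /ʊ/ → [+ATR]; 4 /i/ is itself a trigger — this domain ends here.
From /o/ at 8 leftward: 7 /ʊ/ → [+ATR]; 6 /o/ is itself a trigger — this domain ends here.
From /i/ at 9 leftward: 8 /o/ is itself a trigger — this domain ends here.
Targets with no active source: positions 2 10 11 stay [-ATR].

4 5 6 7 8 9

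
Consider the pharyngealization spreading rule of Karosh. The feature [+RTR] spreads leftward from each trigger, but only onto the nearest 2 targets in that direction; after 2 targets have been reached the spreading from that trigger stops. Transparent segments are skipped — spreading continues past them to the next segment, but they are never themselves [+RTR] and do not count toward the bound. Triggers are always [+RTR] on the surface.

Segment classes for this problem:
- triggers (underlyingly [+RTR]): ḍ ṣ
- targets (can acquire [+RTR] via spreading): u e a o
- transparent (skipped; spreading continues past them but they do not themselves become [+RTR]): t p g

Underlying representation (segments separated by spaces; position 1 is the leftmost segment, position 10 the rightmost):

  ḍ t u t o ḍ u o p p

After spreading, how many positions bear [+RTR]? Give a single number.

From /ḍ/ at 1 leftward: word edge.
From /ḍ/ at 6 leftward: 5 /o/ → [+RTR]; 4 /t/ transparent; 3 /u/ → [+RTR]; bound reached.
Targets with no active source: positions 7 8 stay [-emphatic].
[+RTR] positions on the surface: 1 3 5 6.

4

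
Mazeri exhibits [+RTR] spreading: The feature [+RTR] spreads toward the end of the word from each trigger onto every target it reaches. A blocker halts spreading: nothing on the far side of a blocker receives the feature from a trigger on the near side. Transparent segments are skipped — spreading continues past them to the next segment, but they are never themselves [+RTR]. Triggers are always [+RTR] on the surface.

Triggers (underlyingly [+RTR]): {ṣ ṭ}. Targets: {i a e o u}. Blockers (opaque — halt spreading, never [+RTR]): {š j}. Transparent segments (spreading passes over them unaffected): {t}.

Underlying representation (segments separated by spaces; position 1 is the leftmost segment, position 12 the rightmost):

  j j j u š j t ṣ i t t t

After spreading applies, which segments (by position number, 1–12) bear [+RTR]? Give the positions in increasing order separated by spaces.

8 9

From /ṣ/ at 8 rightward: 9 /i/ → [+RTR]; 10 /t/ transparent; 11 /t/ transparent; 12 /t/ transparent; word edge.
Target with no active source: position 4 stays [-emphatic].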